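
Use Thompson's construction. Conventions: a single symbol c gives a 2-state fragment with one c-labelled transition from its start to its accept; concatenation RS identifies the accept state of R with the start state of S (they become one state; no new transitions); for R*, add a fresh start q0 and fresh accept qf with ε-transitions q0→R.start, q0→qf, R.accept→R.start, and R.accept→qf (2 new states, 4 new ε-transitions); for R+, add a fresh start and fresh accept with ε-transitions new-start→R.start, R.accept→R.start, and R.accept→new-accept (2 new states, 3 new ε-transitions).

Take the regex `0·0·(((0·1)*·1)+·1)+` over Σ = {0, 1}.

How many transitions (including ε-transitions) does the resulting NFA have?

16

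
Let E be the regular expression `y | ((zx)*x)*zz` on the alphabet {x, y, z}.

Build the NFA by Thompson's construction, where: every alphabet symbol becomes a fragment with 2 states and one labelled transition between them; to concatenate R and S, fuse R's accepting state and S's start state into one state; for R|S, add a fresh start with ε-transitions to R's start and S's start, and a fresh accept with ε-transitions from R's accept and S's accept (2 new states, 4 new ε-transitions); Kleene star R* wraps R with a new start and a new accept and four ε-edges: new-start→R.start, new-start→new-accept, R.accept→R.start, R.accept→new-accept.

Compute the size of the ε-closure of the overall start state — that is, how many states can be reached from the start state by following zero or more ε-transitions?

7

Let C(F) = |ε-closure(F.start)| within fragment F, and note whether F accepts ε. Symbol fragments have C = 1 and do not accept ε. Then:
  zx — same as the first factor's closure: |ε-closure| = 1
  (zx)* — new start has ε-edges to the inner start and to the new accept, so |ε-closure| = 2 + 1 = 3
  (zx)*x — |ε-closure| = 3 + (1−1) = 3 (closure spills across the concat boundary because the left factor accepts ε)
  ((zx)*x)* — |ε-closure| = 1 (new start) + 3 (body) + 1 (new accept) = 5
  ((zx)*x)*zz — the left operand accepts ε, so the closure extends into the next operand (the shared merged state is already counted); |ε-closure| = 5 + (1−1) = 5
  y | ((zx)*x)*zz — new start ε-reaches every alternative's start; none of them accept ε, so the new accept is not reached: |ε-closure| = 1 + 1 + 5 = 7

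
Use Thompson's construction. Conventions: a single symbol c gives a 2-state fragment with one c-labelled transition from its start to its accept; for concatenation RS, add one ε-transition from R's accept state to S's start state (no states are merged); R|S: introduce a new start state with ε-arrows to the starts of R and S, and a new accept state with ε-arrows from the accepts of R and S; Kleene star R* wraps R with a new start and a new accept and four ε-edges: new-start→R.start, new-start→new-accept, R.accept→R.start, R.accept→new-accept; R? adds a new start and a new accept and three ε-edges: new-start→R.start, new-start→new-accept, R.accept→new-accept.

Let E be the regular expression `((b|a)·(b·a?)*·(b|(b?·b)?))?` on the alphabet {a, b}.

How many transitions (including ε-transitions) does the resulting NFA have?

Bottom-up over the parse tree:
Each of the 7 symbol leaves contributes 1 transition (1 symbol, 0 ε).
  b|a : 6 transitions (2 symbol, 4 ε)
  a? : 4 transitions (1 symbol, 3 ε)
  b·a? : 6 transitions (2 symbol, 4 ε)
  (b·a?)* : 10 transitions (2 symbol, 8 ε)
  b? : 4 transitions (1 symbol, 3 ε)
  b?·b : 6 transitions (2 symbol, 4 ε)
  (b?·b)? : 9 transitions (2 symbol, 7 ε)
  b|(b?·b)? : 14 transitions (3 symbol, 11 ε)
  (b|a)·(b·a?)*·(b|(b?·b)?) : 32 transitions (7 symbol, 25 ε)
  ((b|a)·(b·a?)*·(b|(b?·b)?))? : 35 transitions (7 symbol, 28 ε)

35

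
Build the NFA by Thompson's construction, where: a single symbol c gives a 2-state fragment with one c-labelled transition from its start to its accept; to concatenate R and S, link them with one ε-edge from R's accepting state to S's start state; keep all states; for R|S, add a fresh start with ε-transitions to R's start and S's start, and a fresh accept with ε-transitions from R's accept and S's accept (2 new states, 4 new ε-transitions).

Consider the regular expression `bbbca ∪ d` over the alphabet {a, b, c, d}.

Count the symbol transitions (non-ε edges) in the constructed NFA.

Per subexpression:
Each of the 6 symbol leaves contributes exactly 1 symbol transition.
  bbbca → 5 symbol transitions
  bbbca ∪ d → 6 symbol transitions

6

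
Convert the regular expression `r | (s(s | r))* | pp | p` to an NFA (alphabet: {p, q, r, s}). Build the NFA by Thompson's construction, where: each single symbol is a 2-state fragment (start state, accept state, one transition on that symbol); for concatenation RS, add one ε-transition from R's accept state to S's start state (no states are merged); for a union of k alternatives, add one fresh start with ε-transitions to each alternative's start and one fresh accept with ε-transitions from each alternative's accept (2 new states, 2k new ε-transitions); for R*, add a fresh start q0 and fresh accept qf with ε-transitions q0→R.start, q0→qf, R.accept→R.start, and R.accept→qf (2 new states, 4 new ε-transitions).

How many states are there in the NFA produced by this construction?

20

Recursing over subexpressions:
Each of the 7 symbol leaves contributes a 2-state fragment.
  s | r — 6 states
  s(s | r) — 8 states
  (s(s | r))* — 10 states
  pp — 4 states
  r | (s(s | r))* | pp | p — 20 states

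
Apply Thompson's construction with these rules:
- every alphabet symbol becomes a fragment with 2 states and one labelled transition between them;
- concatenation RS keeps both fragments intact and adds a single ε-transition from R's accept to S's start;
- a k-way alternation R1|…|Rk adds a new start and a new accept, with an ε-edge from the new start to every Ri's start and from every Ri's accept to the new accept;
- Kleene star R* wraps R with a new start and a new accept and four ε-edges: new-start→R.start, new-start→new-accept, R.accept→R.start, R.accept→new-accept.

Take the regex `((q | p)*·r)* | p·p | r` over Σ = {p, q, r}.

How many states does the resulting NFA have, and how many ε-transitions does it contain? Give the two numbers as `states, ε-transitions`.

Per subexpression:
Each of the 6 symbol leaves contributes 2 states and 0 ε-transitions.
  q | p — 6 states, 4 ε-transitions
  (q | p)* — 8 states, 8 ε-transitions
  (q | p)*·r — 10 states, 9 ε-transitions
  ((q | p)*·r)* — 12 states, 13 ε-transitions
  p·p — 4 states, 1 ε-transition
  ((q | p)*·r)* | p·p | r — 20 states, 20 ε-transitions

20, 20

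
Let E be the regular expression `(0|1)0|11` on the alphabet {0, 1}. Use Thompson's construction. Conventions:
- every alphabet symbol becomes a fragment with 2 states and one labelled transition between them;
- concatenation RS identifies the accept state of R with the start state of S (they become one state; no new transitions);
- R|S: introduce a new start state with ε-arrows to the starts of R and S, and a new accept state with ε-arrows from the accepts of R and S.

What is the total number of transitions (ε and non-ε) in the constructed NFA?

13

Building bottom-up:
Each of the 5 symbol leaves contributes 1 transition (1 symbol, 0 ε).
  0|1 → 6 transitions (2 symbol, 4 ε)
  (0|1)0 → 7 transitions (3 symbol, 4 ε)
  11 → 2 transitions (2 symbol, 0 ε)
  (0|1)0|11 → 13 transitions (5 symbol, 8 ε)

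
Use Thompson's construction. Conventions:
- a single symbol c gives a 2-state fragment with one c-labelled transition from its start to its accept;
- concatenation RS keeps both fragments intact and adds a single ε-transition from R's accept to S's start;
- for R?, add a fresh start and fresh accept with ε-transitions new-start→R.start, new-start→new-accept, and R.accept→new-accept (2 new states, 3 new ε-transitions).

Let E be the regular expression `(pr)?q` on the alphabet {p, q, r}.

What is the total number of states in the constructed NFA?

8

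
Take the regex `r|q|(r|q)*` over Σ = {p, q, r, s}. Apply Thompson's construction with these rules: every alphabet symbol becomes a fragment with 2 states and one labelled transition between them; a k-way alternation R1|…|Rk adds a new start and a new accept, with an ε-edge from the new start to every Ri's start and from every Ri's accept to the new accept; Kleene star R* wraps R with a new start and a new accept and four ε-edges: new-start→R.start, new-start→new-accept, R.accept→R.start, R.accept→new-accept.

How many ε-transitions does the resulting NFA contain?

14

By structural recursion:
Each of the 4 symbol leaves contributes 0 ε-transitions.
  r|q — 4 ε-transitions
  (r|q)* — 8 ε-transitions
  r|q|(r|q)* — 14 ε-transitions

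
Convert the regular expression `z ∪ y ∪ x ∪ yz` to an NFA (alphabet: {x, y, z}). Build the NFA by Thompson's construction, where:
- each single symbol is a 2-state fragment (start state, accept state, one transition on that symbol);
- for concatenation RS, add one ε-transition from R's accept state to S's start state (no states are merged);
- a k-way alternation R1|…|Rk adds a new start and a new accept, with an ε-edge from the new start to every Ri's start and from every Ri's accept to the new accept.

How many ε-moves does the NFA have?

9

Building bottom-up:
Each of the 5 symbol leaves contributes 0 ε-transitions.
  yz : 1 ε-transition
  z ∪ y ∪ x ∪ yz : 9 ε-transitions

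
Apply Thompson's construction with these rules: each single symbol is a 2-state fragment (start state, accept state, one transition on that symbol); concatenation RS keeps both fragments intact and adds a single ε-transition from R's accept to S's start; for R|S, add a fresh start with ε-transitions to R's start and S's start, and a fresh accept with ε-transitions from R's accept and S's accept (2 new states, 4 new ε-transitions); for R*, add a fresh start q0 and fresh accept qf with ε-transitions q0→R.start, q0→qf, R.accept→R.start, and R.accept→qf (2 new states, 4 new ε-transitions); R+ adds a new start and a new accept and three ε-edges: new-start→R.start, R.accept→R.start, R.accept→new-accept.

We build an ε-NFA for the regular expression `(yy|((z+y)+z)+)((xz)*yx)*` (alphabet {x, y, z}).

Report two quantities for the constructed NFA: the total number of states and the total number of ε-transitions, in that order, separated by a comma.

Recursing over subexpressions:
Each of the 9 symbol leaves contributes 2 states and 0 ε-transitions.
  yy → 4 states, 1 ε-transition
  z+ → 4 states, 3 ε-transitions
  z+y → 6 states, 4 ε-transitions
  (z+y)+ → 8 states, 7 ε-transitions
  (z+y)+z → 10 states, 8 ε-transitions
  ((z+y)+z)+ → 12 states, 11 ε-transitions
  yy|((z+y)+z)+ → 18 states, 16 ε-transitions
  xz → 4 states, 1 ε-transition
  (xz)* → 6 states, 5 ε-transitions
  (xz)*yx → 10 states, 7 ε-transitions
  ((xz)*yx)* → 12 states, 11 ε-transitions
  (yy|((z+y)+z)+)((xz)*yx)* → 30 states, 28 ε-transitions

30, 28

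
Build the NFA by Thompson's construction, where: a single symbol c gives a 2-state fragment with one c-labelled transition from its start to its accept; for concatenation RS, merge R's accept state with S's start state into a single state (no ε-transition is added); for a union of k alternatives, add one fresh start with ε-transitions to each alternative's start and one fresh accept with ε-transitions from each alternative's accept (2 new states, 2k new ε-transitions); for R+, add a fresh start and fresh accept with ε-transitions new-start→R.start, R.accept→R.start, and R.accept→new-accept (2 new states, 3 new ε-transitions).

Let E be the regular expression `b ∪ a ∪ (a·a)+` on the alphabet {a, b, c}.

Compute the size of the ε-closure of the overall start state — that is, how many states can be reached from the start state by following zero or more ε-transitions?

Let C(F) = |ε-closure(F.start)| within fragment F, and note whether F accepts ε. Symbol fragments have C = 1 and do not accept ε. Then:
  a·a : |ε-closure| equals the left operand's closure size = 1 (its accept is not ε-reachable, so the closure stops there)
  (a·a)+ : |ε-closure| = 1 + 1 = 2 (the body doesn't accept ε, so the new accept is not reached)
  b ∪ a ∪ (a·a)+ : |ε-closure| = 1 + 1 + 1 + 2 = 5 (the new accept is not ε-reachable since no branch accepts ε)

5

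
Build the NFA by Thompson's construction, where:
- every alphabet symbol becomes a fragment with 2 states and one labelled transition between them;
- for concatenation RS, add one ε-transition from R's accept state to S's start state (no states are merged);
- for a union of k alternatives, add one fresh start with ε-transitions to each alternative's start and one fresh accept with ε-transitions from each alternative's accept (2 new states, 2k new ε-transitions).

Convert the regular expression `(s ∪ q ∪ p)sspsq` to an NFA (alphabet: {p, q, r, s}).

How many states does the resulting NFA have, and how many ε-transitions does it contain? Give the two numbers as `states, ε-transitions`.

18, 11

Building bottom-up:
Each of the 8 symbol leaves contributes 2 states and 0 ε-transitions.
  s ∪ q ∪ p → 8 states, 6 ε-transitions
  (s ∪ q ∪ p)sspsq → 18 states, 11 ε-transitions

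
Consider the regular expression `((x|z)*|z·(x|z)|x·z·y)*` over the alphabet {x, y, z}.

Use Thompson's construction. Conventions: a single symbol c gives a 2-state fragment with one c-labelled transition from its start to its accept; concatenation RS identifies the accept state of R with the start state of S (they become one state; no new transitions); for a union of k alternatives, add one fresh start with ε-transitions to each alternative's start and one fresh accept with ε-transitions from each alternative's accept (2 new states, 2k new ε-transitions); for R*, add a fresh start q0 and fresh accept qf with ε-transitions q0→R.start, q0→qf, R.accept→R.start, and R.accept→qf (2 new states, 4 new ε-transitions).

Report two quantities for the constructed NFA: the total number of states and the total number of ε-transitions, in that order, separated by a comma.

23, 22

Bottom-up over the parse tree:
Each of the 8 symbol leaves contributes 2 states and 0 ε-transitions.
  x|z = 6 states, 4 ε-transitions
  (x|z)* = 8 states, 8 ε-transitions
  x|z = 6 states, 4 ε-transitions
  z·(x|z) = 7 states, 4 ε-transitions
  x·z·y = 4 states, 0 ε-transitions
  (x|z)*|z·(x|z)|x·z·y = 21 states, 18 ε-transitions
  ((x|z)*|z·(x|z)|x·z·y)* = 23 states, 22 ε-transitions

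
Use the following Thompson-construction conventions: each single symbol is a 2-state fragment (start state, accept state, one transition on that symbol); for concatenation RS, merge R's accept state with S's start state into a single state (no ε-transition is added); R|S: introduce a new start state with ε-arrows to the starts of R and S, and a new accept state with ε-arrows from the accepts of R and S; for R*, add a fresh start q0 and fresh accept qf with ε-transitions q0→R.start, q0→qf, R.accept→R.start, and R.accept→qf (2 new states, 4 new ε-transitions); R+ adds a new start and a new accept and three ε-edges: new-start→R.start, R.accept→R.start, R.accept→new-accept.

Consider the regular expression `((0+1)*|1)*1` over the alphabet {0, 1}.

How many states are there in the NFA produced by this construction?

By structural recursion:
Each of the 4 symbol leaves contributes a 2-state fragment.
  0+ — 4 states
  0+1 — 5 states
  (0+1)* — 7 states
  (0+1)*|1 — 11 states
  ((0+1)*|1)* — 13 states
  ((0+1)*|1)*1 — 14 states

14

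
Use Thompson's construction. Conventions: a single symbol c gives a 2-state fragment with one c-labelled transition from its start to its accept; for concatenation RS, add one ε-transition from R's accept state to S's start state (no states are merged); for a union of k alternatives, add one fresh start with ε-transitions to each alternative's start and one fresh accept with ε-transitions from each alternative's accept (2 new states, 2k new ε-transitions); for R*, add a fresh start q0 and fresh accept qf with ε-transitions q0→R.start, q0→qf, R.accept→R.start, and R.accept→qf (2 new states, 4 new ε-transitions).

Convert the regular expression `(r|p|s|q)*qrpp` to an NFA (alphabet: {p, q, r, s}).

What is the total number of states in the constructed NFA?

Recursing over subexpressions:
Each of the 8 symbol leaves contributes a 2-state fragment.
  r|p|s|q = 10 states
  (r|p|s|q)* = 12 states
  (r|p|s|q)*qrpp = 20 states

20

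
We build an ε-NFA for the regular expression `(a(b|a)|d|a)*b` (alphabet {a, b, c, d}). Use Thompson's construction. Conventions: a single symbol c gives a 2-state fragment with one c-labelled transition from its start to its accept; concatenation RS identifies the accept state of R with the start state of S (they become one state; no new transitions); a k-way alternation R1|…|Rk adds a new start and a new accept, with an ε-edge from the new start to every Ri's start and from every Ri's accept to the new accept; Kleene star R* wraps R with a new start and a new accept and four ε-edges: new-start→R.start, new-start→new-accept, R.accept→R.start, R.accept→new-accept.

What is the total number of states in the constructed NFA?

16

Building bottom-up:
Each of the 6 symbol leaves contributes a 2-state fragment.
  b|a = 6 states
  a(b|a) = 7 states
  a(b|a)|d|a = 13 states
  (a(b|a)|d|a)* = 15 states
  (a(b|a)|d|a)*b = 16 states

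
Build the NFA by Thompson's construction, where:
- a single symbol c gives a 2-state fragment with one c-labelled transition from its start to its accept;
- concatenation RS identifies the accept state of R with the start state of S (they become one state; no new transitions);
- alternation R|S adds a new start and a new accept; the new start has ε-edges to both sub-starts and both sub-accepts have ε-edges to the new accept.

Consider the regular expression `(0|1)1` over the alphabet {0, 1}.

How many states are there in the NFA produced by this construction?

7

Building bottom-up:
Each of the 3 symbol leaves contributes a 2-state fragment.
  0|1 = 6 states
  (0|1)1 = 7 states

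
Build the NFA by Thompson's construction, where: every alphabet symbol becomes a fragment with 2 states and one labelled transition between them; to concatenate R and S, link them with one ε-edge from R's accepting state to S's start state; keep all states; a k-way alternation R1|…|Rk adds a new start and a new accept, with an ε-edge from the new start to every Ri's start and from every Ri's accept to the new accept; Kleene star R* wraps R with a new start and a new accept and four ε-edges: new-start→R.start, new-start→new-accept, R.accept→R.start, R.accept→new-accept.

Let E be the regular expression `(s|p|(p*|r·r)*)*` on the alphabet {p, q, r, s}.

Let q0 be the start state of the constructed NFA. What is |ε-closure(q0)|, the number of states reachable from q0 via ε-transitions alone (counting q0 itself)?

14

Compute the ε-closure size of each fragment's start state recursively; a symbol fragment's start has no outgoing ε-edge, so its closure is just itself (size 1).
  p* : new start has ε-edges to the inner start and to the new accept, so |ε-closure| = 2 + 1 = 3
  r·r : |ε-closure| equals the left operand's closure size = 1 (its accept is not ε-reachable, so the closure stops there)
  p*|r·r : new start ε-reaches every alternative's start; at least one alternative accepts ε, so the union's new accept is reached too: |ε-closure| = 1 + 3 + 1 + 1 = 6
  (p*|r·r)* : new start has ε-edges to the inner start and to the new accept, so |ε-closure| = 2 + 6 = 8
  s|p|(p*|r·r)* : new start ε-reaches every alternative's start; at least one alternative accepts ε, so the union's new accept is reached too: |ε-closure| = 1 + 1 + 1 + 8 + 1 = 12
  (s|p|(p*|r·r)*)* : |ε-closure| = 1 (new start) + 12 (body) + 1 (new accept) = 14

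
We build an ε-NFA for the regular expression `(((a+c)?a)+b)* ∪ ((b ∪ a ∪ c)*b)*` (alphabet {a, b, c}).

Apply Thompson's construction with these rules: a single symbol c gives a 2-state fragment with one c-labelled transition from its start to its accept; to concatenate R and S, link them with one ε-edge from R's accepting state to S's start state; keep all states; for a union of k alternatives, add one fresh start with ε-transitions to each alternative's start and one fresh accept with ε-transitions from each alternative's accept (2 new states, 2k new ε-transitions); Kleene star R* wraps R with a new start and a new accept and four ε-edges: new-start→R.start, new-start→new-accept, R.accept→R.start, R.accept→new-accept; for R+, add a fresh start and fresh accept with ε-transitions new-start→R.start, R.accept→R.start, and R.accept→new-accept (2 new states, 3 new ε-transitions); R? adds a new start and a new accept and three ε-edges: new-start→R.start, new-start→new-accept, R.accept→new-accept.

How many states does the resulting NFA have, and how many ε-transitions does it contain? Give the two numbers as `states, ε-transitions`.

32, 35

Bottom-up over the parse tree:
Each of the 8 symbol leaves contributes 2 states and 0 ε-transitions.
  a+ → 4 states, 3 ε-transitions
  a+c → 6 states, 4 ε-transitions
  (a+c)? → 8 states, 7 ε-transitions
  (a+c)?a → 10 states, 8 ε-transitions
  ((a+c)?a)+ → 12 states, 11 ε-transitions
  ((a+c)?a)+b → 14 states, 12 ε-transitions
  (((a+c)?a)+b)* → 16 states, 16 ε-transitions
  b ∪ a ∪ c → 8 states, 6 ε-transitions
  (b ∪ a ∪ c)* → 10 states, 10 ε-transitions
  (b ∪ a ∪ c)*b → 12 states, 11 ε-transitions
  ((b ∪ a ∪ c)*b)* → 14 states, 15 ε-transitions
  (((a+c)?a)+b)* ∪ ((b ∪ a ∪ c)*b)* → 32 states, 35 ε-transitions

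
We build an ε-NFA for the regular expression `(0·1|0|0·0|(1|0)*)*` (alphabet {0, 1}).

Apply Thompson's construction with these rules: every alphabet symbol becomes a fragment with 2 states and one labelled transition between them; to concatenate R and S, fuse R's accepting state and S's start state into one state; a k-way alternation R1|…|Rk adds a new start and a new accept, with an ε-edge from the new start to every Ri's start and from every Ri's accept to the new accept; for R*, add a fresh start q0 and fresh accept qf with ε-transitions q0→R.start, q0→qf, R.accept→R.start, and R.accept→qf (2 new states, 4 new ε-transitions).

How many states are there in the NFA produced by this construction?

20

Per subexpression:
Each of the 7 symbol leaves contributes a 2-state fragment.
  0·1 → 3 states
  0·0 → 3 states
  1|0 → 6 states
  (1|0)* → 8 states
  0·1|0|0·0|(1|0)* → 18 states
  (0·1|0|0·0|(1|0)*)* → 20 states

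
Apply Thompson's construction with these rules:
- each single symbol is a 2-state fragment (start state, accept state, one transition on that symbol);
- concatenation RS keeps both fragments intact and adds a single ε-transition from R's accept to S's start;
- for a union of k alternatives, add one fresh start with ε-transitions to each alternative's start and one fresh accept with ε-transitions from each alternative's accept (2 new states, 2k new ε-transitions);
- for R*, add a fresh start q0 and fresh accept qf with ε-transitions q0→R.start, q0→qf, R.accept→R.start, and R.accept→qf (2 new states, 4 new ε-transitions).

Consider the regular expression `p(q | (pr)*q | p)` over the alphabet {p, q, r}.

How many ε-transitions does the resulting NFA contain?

Building bottom-up:
Each of the 6 symbol leaves contributes 0 ε-transitions.
  pr → 1 ε-transition
  (pr)* → 5 ε-transitions
  (pr)*q → 6 ε-transitions
  q | (pr)*q | p → 12 ε-transitions
  p(q | (pr)*q | p) → 13 ε-transitions

13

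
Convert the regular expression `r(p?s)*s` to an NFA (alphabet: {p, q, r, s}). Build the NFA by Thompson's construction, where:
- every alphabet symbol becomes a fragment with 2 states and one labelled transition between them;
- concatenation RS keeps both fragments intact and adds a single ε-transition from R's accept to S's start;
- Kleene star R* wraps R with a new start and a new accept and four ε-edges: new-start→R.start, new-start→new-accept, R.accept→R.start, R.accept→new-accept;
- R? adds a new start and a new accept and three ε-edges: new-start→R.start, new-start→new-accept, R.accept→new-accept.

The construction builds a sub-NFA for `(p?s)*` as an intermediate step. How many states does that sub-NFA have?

8

Fragment for `(p?s)*`:
Each of the 2 symbol leaves contributes a 2-state fragment.
  p? = 4 states
  p?s = 6 states
  (p?s)* = 8 states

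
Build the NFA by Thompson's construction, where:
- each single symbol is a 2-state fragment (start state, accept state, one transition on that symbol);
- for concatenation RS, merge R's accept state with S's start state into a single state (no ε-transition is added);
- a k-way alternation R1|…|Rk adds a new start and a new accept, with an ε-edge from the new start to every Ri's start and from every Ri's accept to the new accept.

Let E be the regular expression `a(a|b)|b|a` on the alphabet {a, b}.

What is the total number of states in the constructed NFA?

Bottom-up over the parse tree:
Each of the 5 symbol leaves contributes a 2-state fragment.
  a|b = 6 states
  a(a|b) = 7 states
  a(a|b)|b|a = 13 states

13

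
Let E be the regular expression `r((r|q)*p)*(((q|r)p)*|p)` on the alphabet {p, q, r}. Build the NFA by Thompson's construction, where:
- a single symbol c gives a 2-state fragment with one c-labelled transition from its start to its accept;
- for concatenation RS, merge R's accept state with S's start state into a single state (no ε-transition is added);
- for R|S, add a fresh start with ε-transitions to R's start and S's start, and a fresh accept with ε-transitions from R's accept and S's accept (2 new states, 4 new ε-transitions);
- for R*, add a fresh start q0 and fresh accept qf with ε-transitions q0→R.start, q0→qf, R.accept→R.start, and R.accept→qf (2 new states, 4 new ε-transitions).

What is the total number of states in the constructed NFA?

Building bottom-up:
Each of the 8 symbol leaves contributes a 2-state fragment.
  r|q → 6 states
  (r|q)* → 8 states
  (r|q)*p → 9 states
  ((r|q)*p)* → 11 states
  q|r → 6 states
  (q|r)p → 7 states
  ((q|r)p)* → 9 states
  ((q|r)p)*|p → 13 states
  r((r|q)*p)*(((q|r)p)*|p) → 24 states

24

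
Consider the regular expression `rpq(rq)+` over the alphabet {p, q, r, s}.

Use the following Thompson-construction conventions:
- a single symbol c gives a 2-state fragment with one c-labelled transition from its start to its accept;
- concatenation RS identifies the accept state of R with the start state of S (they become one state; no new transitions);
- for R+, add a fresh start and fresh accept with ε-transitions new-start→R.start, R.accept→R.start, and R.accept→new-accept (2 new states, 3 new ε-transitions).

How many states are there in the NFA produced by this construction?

Recursing over subexpressions:
Each of the 5 symbol leaves contributes a 2-state fragment.
  rq → 3 states
  (rq)+ → 5 states
  rpq(rq)+ → 8 states

8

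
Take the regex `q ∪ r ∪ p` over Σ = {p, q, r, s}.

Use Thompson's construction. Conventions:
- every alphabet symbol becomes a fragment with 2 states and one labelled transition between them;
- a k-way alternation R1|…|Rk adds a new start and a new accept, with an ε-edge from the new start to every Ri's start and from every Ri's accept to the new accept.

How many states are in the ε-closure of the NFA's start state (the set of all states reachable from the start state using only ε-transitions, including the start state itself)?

4

Let C(F) = |ε-closure(F.start)| within fragment F, and note whether F accepts ε. Symbol fragments have C = 1 and do not accept ε. Then:
  q ∪ r ∪ p → new start ε-reaches every alternative's start; none of them accept ε, so the new accept is not reached: |closure| = 1 + 1 + 1 + 1 = 4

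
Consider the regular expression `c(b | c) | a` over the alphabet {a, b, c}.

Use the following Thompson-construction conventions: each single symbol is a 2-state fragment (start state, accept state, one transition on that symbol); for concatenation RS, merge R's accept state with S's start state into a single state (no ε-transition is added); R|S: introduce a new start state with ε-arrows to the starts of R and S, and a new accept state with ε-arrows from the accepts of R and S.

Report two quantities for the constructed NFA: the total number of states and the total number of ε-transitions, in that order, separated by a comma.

Bottom-up over the parse tree:
Each of the 4 symbol leaves contributes 2 states and 0 ε-transitions.
  b | c → 6 states, 4 ε-transitions
  c(b | c) → 7 states, 4 ε-transitions
  c(b | c) | a → 11 states, 8 ε-transitions

11, 8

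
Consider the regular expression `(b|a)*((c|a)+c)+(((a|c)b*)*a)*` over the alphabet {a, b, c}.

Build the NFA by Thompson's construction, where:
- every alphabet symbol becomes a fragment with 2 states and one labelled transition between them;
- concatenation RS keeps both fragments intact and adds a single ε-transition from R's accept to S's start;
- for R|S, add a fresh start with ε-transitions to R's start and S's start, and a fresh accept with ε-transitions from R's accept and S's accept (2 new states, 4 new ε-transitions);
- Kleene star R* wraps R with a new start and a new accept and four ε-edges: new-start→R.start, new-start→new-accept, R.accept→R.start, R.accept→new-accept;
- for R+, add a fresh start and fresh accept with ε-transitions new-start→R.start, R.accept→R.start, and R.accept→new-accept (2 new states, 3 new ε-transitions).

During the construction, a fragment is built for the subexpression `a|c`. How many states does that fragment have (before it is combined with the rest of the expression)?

6

Fragment for `a|c`:
Each of the 2 symbol leaves contributes a 2-state fragment.
  a|c — 6 states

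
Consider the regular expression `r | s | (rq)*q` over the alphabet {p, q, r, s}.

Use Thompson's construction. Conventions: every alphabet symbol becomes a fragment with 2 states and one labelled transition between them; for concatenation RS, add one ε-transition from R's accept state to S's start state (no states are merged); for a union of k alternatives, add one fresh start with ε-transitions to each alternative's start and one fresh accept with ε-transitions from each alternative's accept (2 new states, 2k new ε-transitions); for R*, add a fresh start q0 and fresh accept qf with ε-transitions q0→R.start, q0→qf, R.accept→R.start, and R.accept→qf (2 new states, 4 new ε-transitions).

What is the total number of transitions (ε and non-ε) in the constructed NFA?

Recursing over subexpressions:
Each of the 5 symbol leaves contributes 1 transition (1 symbol, 0 ε).
  rq : 3 transitions (2 symbol, 1 ε)
  (rq)* : 7 transitions (2 symbol, 5 ε)
  (rq)*q : 9 transitions (3 symbol, 6 ε)
  r | s | (rq)*q : 17 transitions (5 symbol, 12 ε)

17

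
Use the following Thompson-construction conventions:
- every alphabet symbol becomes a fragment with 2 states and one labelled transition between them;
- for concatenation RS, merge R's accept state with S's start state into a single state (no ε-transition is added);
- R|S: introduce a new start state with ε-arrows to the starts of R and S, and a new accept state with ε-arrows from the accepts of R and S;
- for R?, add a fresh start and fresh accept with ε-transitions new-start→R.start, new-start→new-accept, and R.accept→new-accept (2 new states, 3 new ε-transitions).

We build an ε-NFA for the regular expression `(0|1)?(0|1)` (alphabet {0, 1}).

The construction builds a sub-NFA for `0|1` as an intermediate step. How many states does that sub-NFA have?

6

Fragment for `0|1`:
Each of the 2 symbol leaves contributes a 2-state fragment.
  0|1 = 6 states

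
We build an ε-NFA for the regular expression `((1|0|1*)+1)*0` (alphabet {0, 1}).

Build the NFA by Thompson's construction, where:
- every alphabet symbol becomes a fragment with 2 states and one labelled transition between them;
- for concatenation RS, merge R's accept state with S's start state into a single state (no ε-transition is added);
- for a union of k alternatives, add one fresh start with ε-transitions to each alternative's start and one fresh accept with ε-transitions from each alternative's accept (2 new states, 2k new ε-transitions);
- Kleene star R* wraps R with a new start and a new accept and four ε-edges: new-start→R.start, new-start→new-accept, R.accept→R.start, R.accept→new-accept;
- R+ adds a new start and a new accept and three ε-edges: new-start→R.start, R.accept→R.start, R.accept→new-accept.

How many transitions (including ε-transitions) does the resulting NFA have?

22

Per subexpression:
Each of the 5 symbol leaves contributes 1 transition (1 symbol, 0 ε).
  1* : 5 transitions (1 symbol, 4 ε)
  1|0|1* : 13 transitions (3 symbol, 10 ε)
  (1|0|1*)+ : 16 transitions (3 symbol, 13 ε)
  (1|0|1*)+1 : 17 transitions (4 symbol, 13 ε)
  ((1|0|1*)+1)* : 21 transitions (4 symbol, 17 ε)
  ((1|0|1*)+1)*0 : 22 transitions (5 symbol, 17 ε)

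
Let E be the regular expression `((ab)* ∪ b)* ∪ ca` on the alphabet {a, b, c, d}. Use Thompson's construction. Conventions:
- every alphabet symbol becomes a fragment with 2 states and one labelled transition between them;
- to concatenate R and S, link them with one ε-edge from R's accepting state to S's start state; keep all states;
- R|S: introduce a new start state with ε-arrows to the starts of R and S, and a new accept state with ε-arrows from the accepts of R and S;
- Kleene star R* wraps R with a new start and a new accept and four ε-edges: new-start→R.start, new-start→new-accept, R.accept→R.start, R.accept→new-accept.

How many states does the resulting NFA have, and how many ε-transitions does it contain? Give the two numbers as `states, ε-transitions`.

Per subexpression:
Each of the 5 symbol leaves contributes 2 states and 0 ε-transitions.
  ab → 4 states, 1 ε-transition
  (ab)* → 6 states, 5 ε-transitions
  (ab)* ∪ b → 10 states, 9 ε-transitions
  ((ab)* ∪ b)* → 12 states, 13 ε-transitions
  ca → 4 states, 1 ε-transition
  ((ab)* ∪ b)* ∪ ca → 18 states, 18 ε-transitions

18, 18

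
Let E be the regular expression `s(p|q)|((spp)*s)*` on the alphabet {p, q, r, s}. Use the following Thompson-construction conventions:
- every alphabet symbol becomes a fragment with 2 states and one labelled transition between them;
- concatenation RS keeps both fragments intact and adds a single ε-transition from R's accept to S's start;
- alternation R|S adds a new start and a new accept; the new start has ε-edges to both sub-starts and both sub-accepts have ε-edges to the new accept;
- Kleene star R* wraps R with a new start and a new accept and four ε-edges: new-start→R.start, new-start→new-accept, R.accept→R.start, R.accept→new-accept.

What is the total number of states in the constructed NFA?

22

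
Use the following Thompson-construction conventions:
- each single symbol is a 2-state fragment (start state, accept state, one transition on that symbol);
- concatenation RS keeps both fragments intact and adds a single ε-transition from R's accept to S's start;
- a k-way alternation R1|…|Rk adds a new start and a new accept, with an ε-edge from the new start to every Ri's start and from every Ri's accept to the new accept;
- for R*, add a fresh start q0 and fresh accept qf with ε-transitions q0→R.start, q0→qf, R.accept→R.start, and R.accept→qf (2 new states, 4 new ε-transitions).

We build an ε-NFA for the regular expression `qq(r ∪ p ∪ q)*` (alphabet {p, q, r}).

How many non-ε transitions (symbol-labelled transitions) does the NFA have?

5

By structural recursion:
Each of the 5 symbol leaves contributes exactly 1 symbol transition.
  r ∪ p ∪ q : 3 symbol transitions
  (r ∪ p ∪ q)* : 3 symbol transitions
  qq(r ∪ p ∪ q)* : 5 symbol transitions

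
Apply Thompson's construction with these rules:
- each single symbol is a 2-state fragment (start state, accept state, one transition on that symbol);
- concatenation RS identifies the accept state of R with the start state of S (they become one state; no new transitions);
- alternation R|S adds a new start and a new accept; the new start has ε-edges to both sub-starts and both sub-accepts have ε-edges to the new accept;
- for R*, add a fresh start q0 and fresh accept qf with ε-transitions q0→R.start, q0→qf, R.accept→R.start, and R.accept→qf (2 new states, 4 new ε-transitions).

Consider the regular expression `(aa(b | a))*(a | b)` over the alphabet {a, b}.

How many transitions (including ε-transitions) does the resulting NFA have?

18

By structural recursion:
Each of the 6 symbol leaves contributes 1 transition (1 symbol, 0 ε).
  b | a — 6 transitions (2 symbol, 4 ε)
  aa(b | a) — 8 transitions (4 symbol, 4 ε)
  (aa(b | a))* — 12 transitions (4 symbol, 8 ε)
  a | b — 6 transitions (2 symbol, 4 ε)
  (aa(b | a))*(a | b) — 18 transitions (6 symbol, 12 ε)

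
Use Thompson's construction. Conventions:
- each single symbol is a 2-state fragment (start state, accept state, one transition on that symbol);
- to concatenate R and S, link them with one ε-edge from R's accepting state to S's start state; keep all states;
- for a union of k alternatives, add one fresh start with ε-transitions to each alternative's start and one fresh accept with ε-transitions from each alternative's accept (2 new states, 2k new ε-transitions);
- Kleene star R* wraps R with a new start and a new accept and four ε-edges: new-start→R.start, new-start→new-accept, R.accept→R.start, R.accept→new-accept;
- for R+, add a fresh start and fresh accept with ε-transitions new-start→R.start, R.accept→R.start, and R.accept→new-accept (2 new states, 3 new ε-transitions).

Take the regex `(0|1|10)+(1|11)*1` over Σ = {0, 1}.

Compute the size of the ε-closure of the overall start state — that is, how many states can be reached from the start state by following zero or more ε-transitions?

Work bottom-up. For each fragment F, track |ε-closure(F.start)| and whether F's accept lies in that closure (i.e. whether F accepts ε). A single-symbol fragment has closure size 1 and does not accept ε.
  10 → |ε-closure| equals the left operand's closure size = 1 (its accept is not ε-reachable, so the closure stops there)
  0|1|10 → |ε-closure| = 1 + 1 + 1 + 1 = 4 (the new accept is not ε-reachable since no branch accepts ε)
  (0|1|10)+ → |ε-closure| = 1 + 4 = 5 (the body doesn't accept ε, so the new accept is not reached)
  11 → |ε-closure| equals the left operand's closure size = 1 (its accept is not ε-reachable, so the closure stops there)
  1|11 → new start ε-reaches every alternative's start; none of them accept ε, so the new accept is not reached: |ε-closure| = 1 + 1 + 1 = 3
  (1|11)* → |ε-closure| = 1 (new start) + 3 (body) + 1 (new accept) = 5
  (0|1|10)+(1|11)*1 → |ε-closure| equals the left operand's closure size = 5 (its accept is not ε-reachable, so the closure stops there)

5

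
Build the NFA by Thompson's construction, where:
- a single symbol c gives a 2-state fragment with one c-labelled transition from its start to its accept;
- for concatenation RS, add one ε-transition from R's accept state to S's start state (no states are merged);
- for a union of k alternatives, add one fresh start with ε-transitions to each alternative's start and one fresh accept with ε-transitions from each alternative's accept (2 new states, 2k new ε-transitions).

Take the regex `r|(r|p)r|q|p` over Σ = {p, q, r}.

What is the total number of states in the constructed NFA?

16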